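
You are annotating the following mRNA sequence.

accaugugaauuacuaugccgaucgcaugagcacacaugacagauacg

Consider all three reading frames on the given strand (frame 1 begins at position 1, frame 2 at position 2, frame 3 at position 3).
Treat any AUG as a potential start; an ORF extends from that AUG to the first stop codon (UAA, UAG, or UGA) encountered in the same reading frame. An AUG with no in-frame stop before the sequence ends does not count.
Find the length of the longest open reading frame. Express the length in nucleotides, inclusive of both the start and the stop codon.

Frame 1: ACC AUG UGA AUU ACU AUG CCG AUC GCA UGA GCA CAC AUG ACA GAU ACG — AUG at 4, stop UGA at 7 → 6 nt; AUG at 16, stop UGA at 28 → 15 nt.
Frame 2: CCA UGU GAA UUA CUA UGC CGA UCG CAU GAG CAC ACA UGA CAG AUA — no AUG→stop ORF.
Frame 3: CAU GUG AAU UAC UAU GCC GAU CGC AUG AGC ACA CAU GAC AGA UAC — no AUG→stop ORF.
Longest: frame 1, positions 16–30, 15 nt = 5 codons = 4 aa. → 15 nucleotides.

15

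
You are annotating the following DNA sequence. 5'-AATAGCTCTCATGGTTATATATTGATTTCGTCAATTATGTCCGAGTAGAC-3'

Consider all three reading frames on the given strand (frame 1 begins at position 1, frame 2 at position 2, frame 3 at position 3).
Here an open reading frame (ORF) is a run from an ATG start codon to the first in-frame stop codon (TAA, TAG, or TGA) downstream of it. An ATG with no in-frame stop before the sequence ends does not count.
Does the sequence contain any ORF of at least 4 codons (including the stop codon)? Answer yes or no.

yes

Frame 1: AAT AGC TCT CAT GGT TAT ATA TTG ATT TCG TCA ATT ATG TCC GAG TAG — ATG at 37, stop TAG at 46 → 12 nt.
Frame 2: ATA GCT CTC ATG GTT ATA TAT TGA TTT CGT CAA TTA TGT CCG AGT AGA — ATG at 11, stop TGA at 23 → 15 nt.
Frame 3: TAG CTC TCA TGG TTA TAT ATT GAT TTC GTC AAT TAT GTC CGA GTA GAC — no ATG→stop ORF.
Frame 1 has an ORF of 4 codons (positions 37–48) ≥ 4, so yes.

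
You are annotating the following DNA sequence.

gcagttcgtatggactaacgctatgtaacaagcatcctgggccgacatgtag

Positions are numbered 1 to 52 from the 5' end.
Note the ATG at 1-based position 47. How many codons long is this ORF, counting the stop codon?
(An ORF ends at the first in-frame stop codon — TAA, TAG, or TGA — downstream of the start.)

Codons from position 47: ATG (47–49), TAG (50–52).
TAG is the first in-frame stop; that's 2 codons including the stop.

2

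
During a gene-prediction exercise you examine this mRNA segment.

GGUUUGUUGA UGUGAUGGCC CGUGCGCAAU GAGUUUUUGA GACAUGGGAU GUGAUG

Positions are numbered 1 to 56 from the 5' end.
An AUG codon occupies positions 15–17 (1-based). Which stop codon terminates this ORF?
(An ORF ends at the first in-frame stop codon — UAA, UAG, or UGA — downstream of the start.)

UGA

Codons from position 15: AUG (15–17), GCC (18–20), CGU (21–23), GCG (24–26), CAA (27–29), UGA (30–32).
The first in-frame stop codon is UGA.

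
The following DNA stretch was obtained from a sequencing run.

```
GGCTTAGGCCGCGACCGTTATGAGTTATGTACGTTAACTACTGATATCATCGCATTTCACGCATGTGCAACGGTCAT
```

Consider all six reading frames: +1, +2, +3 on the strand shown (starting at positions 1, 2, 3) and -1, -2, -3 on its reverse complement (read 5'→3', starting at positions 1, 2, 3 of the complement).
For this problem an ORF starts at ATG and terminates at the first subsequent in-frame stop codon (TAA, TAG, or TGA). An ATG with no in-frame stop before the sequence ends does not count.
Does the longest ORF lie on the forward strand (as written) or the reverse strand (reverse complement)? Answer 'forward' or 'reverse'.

Reverse complement (5'→3'): ATGACCGTTGCACATGCGTGAAATGCGATGATATCAGTAGTTAACGTACATAACTCATAACGGTCGCGGCCTAAGCC
Frame +1: GGC TTA GGC CGC GAC CGT TAT GAG TTA TGT ACG TTA ACT ACT GAT ATC ATC GCA TTT CAC GCA TGT GCA ACG GTC — no ATG→stop ORF.
Frame +2: GCT TAG GCC GCG ACC GTT ATG AGT TAT GTA CGT TAA CTA CTG ATA TCA TCG CAT TTC ACG CAT GTG CAA CGG TCA — ATG at 20, stop TAA at 35 → 18 nt.
Frame +3: CTT AGG CCG CGA CCG TTA TGA GTT ATG TAC GTT AAC TAC TGA TAT CAT CGC ATT TCA CGC ATG TGC AAC GGT CAT — ATG at 27, stop TGA at 42 → 18 nt.
Frame -1: ATG ACC GTT GCA CAT GCG TGA AAT GCG ATG ATA TCA GTA GTT AAC GTA CAT AAC TCA TAA CGG TCG CGG CCT AAG — ATG at 1, stop TGA at 19 → 21 nt; ATG at 28, stop TAA at 58 → 33 nt.
Frame -2: TGA CCG TTG CAC ATG CGT GAA ATG CGA TGA TAT CAG TAG TTA ACG TAC ATA ACT CAT AAC GGT CGC GGC CTA AGC — ATG at 14, stop TGA at 29 → 18 nt; ATG at 23, stop TGA at 29 → 9 nt.
Frame -3: GAC CGT TGC ACA TGC GTG AAA TGC GAT GAT ATC AGT AGT TAA CGT ACA TAA CTC ATA ACG GTC GCG GCC TAA GCC — no ATG→stop ORF.
Forward-strand max 18 nt; reverse-strand max 33 nt. The reverse strand has the longer ORF.

reverse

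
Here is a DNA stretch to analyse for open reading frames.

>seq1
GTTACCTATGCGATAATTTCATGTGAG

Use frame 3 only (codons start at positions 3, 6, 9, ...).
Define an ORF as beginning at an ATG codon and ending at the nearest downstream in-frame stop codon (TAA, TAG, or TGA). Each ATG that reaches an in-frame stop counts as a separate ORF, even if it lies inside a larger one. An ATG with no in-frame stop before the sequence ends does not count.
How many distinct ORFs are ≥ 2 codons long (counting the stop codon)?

Frame 3: TAC CTA TGC GAT AAT TTC ATG TGA — ATG at 21, stop TGA at 24 → 6 nt.
ORFs ≥ 2 codons: frame 3 21–26 (2 codons). Count = 1.

1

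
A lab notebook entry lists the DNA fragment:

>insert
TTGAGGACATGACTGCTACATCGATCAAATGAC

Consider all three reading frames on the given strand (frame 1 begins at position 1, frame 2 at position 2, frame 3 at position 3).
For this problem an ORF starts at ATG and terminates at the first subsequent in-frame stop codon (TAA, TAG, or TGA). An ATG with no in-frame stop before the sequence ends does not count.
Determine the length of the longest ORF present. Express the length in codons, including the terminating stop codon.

Frame 1: TTG AGG ACA TGA CTG CTA CAT CGA TCA AAT GAC — no ATG→stop ORF.
Frame 2: TGA GGA CAT GAC TGC TAC ATC GAT CAA ATG — no ATG→stop ORF.
Frame 3: GAG GAC ATG ACT GCT ACA TCG ATC AAA TGA — ATG at 9, stop TGA at 30 → 24 nt.
Longest: frame 3, positions 9–32, 24 nt = 8 codons = 7 aa. → 8 codons.

8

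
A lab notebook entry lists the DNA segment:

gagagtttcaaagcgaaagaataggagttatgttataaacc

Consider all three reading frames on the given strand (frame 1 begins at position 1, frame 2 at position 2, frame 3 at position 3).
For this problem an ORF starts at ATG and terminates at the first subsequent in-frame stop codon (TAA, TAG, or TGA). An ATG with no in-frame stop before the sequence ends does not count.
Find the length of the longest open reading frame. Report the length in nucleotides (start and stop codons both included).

Frame 1: GAG AGT TTC AAA GCG AAA GAA TAG GAG TTA TGT TAT AAA — no ATG→stop ORF.
Frame 2: AGA GTT TCA AAG CGA AAG AAT AGG AGT TAT GTT ATA AAC — no ATG→stop ORF.
Frame 3: GAG TTT CAA AGC GAA AGA ATA GGA GTT ATG TTA TAA ACC — ATG at 30, stop TAA at 36 → 9 nt.
Longest: frame 3, positions 30–38, 9 nt = 3 codons = 2 aa. → 9 nucleotides.

9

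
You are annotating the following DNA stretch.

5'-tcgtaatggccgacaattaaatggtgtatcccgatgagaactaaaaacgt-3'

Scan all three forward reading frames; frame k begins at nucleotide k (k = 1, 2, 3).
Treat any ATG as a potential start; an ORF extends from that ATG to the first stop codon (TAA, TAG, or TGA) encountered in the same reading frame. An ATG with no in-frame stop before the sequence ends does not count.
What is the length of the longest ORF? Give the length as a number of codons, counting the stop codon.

8

Frame 1: TCG TAA TGG CCG ACA ATT AAA TGG TGT ATC CCG ATG AGA ACT AAA AAC — no ATG→stop ORF.
Frame 2: CGT AAT GGC CGA CAA TTA AAT GGT GTA TCC CGA TGA GAA CTA AAA ACG — no ATG→stop ORF.
Frame 3: GTA ATG GCC GAC AAT TAA ATG GTG TAT CCC GAT GAG AAC TAA AAA CGT — ATG at 6, stop TAA at 18 → 15 nt; ATG at 21, stop TAA at 42 → 24 nt.
Longest: frame 3, positions 21–44, 24 nt = 8 codons = 7 aa. → 8 codons.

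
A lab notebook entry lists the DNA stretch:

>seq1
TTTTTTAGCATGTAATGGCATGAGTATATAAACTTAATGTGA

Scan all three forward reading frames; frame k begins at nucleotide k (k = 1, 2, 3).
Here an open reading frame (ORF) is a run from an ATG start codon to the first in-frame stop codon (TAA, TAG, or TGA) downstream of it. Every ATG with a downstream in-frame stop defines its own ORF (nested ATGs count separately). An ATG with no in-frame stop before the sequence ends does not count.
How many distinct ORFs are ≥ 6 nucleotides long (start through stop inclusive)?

Frame 1: TTT TTT AGC ATG TAA TGG CAT GAG TAT ATA AAC TTA ATG TGA — ATG at 10, stop TAA at 13 → 6 nt; ATG at 37, stop TGA at 40 → 6 nt.
Frame 2: TTT TTA GCA TGT AAT GGC ATG AGT ATA TAA ACT TAA TGT — ATG at 20, stop TAA at 29 → 12 nt.
Frame 3: TTT TAG CAT GTA ATG GCA TGA GTA TAT AAA CTT AAT GTG — ATG at 15, stop TGA at 21 → 9 nt.
ORFs ≥ 6 nucleotides: frame 1 10–15 (6 nucleotides), frame 1 37–42 (6 nucleotides), frame 2 20–31 (12 nucleotides), frame 3 15–23 (9 nucleotides). Count = 4.

4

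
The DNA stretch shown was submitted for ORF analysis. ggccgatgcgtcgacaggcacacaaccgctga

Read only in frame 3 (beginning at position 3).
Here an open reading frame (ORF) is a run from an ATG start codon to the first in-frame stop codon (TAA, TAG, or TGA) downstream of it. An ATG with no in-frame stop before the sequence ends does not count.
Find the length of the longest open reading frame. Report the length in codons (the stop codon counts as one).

9

Frame 3: CCG ATG CGT CGA CAG GCA CAC AAC CGC TGA — ATG at 6, stop TGA at 30 → 27 nt.
Longest: frame 3, positions 6–32, 27 nt = 9 codons = 8 aa. → 9 codons.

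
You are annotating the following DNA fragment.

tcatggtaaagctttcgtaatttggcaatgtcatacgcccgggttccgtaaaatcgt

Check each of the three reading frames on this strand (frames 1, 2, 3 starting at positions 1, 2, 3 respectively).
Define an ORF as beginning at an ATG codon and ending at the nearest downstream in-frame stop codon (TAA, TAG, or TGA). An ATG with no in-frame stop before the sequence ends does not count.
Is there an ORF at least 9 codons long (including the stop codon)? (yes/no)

Frame 1: TCA TGG TAA AGC TTT CGT AAT TTG GCA ATG TCA TAC GCC CGG GTT CCG TAA AAT CGT — ATG at 28, stop TAA at 49 → 24 nt.
Frame 2: CAT GGT AAA GCT TTC GTA ATT TGG CAA TGT CAT ACG CCC GGG TTC CGT AAA ATC — no ATG→stop ORF.
Frame 3: ATG GTA AAG CTT TCG TAA TTT GGC AAT GTC ATA CGC CCG GGT TCC GTA AAA TCG — ATG at 3, stop TAA at 18 → 18 nt.
Largest ORF found is 8 codons < 9, so no.

no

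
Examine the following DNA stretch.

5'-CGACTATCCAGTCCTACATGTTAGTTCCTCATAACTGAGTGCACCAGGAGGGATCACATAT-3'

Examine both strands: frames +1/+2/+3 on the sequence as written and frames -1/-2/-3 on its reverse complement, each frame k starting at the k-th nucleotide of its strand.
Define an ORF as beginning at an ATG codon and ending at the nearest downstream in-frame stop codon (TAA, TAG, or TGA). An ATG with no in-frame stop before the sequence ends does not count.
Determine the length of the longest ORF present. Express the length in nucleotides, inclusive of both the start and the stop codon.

21

Reverse complement (5'→3'): ATATGTGATCCCTCCTGGTGCACTCAGTTATGAGGAACTAACATGTAGGACTGGATAGTCG
Frame +1: CGA CTA TCC AGT CCT ACA TGT TAG TTC CTC ATA ACT GAG TGC ACC AGG AGG GAT CAC ATA — no ATG→stop ORF.
Frame +2: GAC TAT CCA GTC CTA CAT GTT AGT TCC TCA TAA CTG AGT GCA CCA GGA GGG ATC ACA TAT — no ATG→stop ORF.
Frame +3: ACT ATC CAG TCC TAC ATG TTA GTT CCT CAT AAC TGA GTG CAC CAG GAG GGA TCA CAT — ATG at 18, stop TGA at 36 → 21 nt.
Frame -1: ATA TGT GAT CCC TCC TGG TGC ACT CAG TTA TGA GGA ACT AAC ATG TAG GAC TGG ATA GTC — ATG at 43, stop TAG at 46 → 6 nt.
Frame -2: TAT GTG ATC CCT CCT GGT GCA CTC AGT TAT GAG GAA CTA ACA TGT AGG ACT GGA TAG TCG — no ATG→stop ORF.
Frame -3: ATG TGA TCC CTC CTG GTG CAC TCA GTT ATG AGG AAC TAA CAT GTA GGA CTG GAT AGT — ATG at 3, stop TGA at 6 → 6 nt; ATG at 30, stop TAA at 39 → 12 nt.
Longest: frame +3, positions 18–38, 21 nt = 7 codons = 6 aa. → 21 nucleotides.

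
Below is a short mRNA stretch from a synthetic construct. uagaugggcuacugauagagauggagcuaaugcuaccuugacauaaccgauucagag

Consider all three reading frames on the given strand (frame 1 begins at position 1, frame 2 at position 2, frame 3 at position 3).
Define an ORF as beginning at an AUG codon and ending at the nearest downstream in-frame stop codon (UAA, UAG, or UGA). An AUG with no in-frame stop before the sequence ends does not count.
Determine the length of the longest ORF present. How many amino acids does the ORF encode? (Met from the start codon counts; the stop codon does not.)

Frame 1: UAG AUG GGC UAC UGA UAG AGA UGG AGC UAA UGC UAC CUU GAC AUA ACC GAU UCA GAG — AUG at 4, stop UGA at 13 → 12 nt.
Frame 2: AGA UGG GCU ACU GAU AGA GAU GGA GCU AAU GCU ACC UUG ACA UAA CCG AUU CAG — no AUG→stop ORF.
Frame 3: GAU GGG CUA CUG AUA GAG AUG GAG CUA AUG CUA CCU UGA CAU AAC CGA UUC AGA — AUG at 21, stop UGA at 39 → 21 nt; AUG at 30, stop UGA at 39 → 12 nt.
Longest: frame 3, positions 21–41, 21 nt = 7 codons = 6 aa. → 6 amino acids.

6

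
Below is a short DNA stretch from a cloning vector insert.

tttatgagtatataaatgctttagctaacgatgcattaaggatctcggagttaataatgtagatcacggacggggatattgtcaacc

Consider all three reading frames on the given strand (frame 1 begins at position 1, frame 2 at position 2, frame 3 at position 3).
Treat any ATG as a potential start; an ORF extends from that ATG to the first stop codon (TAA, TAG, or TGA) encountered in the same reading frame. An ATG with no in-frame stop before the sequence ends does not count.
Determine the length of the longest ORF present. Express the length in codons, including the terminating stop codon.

Frame 1: TTT ATG AGT ATA TAA ATG CTT TAG CTA ACG ATG CAT TAA GGA TCT CGG AGT TAA TAA TGT AGA TCA CGG ACG GGG ATA TTG TCA ACC — ATG at 4, stop TAA at 13 → 12 nt; ATG at 16, stop TAG at 22 → 9 nt; ATG at 31, stop TAA at 37 → 9 nt.
Frame 2: TTA TGA GTA TAT AAA TGC TTT AGC TAA CGA TGC ATT AAG GAT CTC GGA GTT AAT AAT GTA GAT CAC GGA CGG GGA TAT TGT CAA — no ATG→stop ORF.
Frame 3: TAT GAG TAT ATA AAT GCT TTA GCT AAC GAT GCA TTA AGG ATC TCG GAG TTA ATA ATG TAG ATC ACG GAC GGG GAT ATT GTC AAC — ATG at 57, stop TAG at 60 → 6 nt.
Longest: frame 1, positions 4–15, 12 nt = 4 codons = 3 aa. → 4 codons.

4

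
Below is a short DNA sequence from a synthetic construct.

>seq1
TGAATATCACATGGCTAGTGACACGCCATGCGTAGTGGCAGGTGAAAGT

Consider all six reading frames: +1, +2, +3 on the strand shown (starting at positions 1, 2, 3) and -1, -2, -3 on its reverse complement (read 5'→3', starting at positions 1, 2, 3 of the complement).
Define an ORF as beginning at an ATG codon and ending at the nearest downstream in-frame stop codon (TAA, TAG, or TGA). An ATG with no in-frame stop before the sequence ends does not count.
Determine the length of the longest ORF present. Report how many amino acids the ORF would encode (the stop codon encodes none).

Reverse complement (5'→3'): ACTTTCACCTGCCACTACGCATGGCGTGTCACTAGCCATGTGATATTCA
Frame +1: TGA ATA TCA CAT GGC TAG TGA CAC GCC ATG CGT AGT GGC AGG TGA AAG — ATG at 28, stop TGA at 43 → 18 nt.
Frame +2: GAA TAT CAC ATG GCT AGT GAC ACG CCA TGC GTA GTG GCA GGT GAA AGT — no ATG→stop ORF.
Frame +3: AAT ATC ACA TGG CTA GTG ACA CGC CAT GCG TAG TGG CAG GTG AAA — no ATG→stop ORF.
Frame -1: ACT TTC ACC TGC CAC TAC GCA TGG CGT GTC ACT AGC CAT GTG ATA TTC — no ATG→stop ORF.
Frame -2: CTT TCA CCT GCC ACT ACG CAT GGC GTG TCA CTA GCC ATG TGA TAT TCA — ATG at 38, stop TGA at 41 → 6 nt.
Frame -3: TTT CAC CTG CCA CTA CGC ATG GCG TGT CAC TAG CCA TGT GAT ATT — ATG at 21, stop TAG at 33 → 15 nt.
Longest: frame +1, positions 28–45, 18 nt = 6 codons = 5 aa. → 5 amino acids.

5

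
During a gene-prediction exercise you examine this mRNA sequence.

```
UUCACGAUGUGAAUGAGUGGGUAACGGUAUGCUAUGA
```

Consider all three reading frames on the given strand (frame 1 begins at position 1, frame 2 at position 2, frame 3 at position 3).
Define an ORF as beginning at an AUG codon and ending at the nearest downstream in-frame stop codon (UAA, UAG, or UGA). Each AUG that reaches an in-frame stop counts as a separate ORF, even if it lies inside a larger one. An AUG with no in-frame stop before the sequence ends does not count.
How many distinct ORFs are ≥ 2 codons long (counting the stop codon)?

3

Frame 1: UUC ACG AUG UGA AUG AGU GGG UAA CGG UAU GCU AUG — AUG at 7, stop UGA at 10 → 6 nt; AUG at 13, stop UAA at 22 → 12 nt.
Frame 2: UCA CGA UGU GAA UGA GUG GGU AAC GGU AUG CUA UGA — AUG at 29, stop UGA at 35 → 9 nt.
Frame 3: CAC GAU GUG AAU GAG UGG GUA ACG GUA UGC UAU — no AUG→stop ORF.
ORFs ≥ 2 codons: frame 1 7–12 (2 codons), frame 1 13–24 (4 codons), frame 2 29–37 (3 codons). Count = 3.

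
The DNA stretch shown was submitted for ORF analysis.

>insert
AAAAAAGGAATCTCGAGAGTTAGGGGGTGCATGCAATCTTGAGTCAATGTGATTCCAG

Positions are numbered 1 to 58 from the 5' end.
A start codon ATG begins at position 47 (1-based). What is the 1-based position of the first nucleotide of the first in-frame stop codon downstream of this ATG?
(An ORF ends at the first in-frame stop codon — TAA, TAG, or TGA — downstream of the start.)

Codons from position 47: ATG (47–49), TGA (50–52).
TGA is a stop codon; it begins at position 50.

50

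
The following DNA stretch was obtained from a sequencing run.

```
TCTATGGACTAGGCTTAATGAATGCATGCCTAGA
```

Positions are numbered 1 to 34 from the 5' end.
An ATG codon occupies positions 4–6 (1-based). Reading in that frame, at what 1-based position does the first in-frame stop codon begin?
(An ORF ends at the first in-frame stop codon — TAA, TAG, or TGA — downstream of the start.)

Codons from position 4: ATG (4–6), GAC (7–9), TAG (10–12).
TAG is a stop codon; it begins at position 10.

10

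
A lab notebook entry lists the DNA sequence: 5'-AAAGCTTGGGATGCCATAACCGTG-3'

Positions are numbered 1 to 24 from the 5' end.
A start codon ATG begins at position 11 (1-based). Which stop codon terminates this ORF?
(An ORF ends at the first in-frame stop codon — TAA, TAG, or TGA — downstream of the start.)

Codons from position 11: ATG (11–13), CCA (14–16), TAA (17–19).
The first in-frame stop codon is TAA.

TAA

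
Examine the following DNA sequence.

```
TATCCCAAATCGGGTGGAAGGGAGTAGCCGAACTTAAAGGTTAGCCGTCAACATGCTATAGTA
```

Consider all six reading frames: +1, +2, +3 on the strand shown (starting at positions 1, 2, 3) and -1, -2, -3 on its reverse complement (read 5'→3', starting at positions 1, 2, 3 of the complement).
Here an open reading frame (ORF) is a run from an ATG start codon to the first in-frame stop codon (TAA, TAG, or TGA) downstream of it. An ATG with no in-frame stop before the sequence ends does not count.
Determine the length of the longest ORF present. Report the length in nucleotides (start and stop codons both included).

Reverse complement (5'→3'): TACTATAGCATGTTGACGGCTAACCTTTAAGTTCGGCTACTCCCTTCCACCCGATTTGGGATA
Frame +1: TAT CCC AAA TCG GGT GGA AGG GAG TAG CCG AAC TTA AAG GTT AGC CGT CAA CAT GCT ATA GTA — no ATG→stop ORF.
Frame +2: ATC CCA AAT CGG GTG GAA GGG AGT AGC CGA ACT TAA AGG TTA GCC GTC AAC ATG CTA TAG — ATG at 53, stop TAG at 59 → 9 nt.
Frame +3: TCC CAA ATC GGG TGG AAG GGA GTA GCC GAA CTT AAA GGT TAG CCG TCA ACA TGC TAT AGT — no ATG→stop ORF.
Frame -1: TAC TAT AGC ATG TTG ACG GCT AAC CTT TAA GTT CGG CTA CTC CCT TCC ACC CGA TTT GGG ATA — ATG at 10, stop TAA at 28 → 21 nt.
Frame -2: ACT ATA GCA TGT TGA CGG CTA ACC TTT AAG TTC GGC TAC TCC CTT CCA CCC GAT TTG GGA — no ATG→stop ORF.
Frame -3: CTA TAG CAT GTT GAC GGC TAA CCT TTA AGT TCG GCT ACT CCC TTC CAC CCG ATT TGG GAT — no ATG→stop ORF.
Longest: frame -1, positions 10–30, 21 nt = 7 codons = 6 aa. → 21 nucleotides.

21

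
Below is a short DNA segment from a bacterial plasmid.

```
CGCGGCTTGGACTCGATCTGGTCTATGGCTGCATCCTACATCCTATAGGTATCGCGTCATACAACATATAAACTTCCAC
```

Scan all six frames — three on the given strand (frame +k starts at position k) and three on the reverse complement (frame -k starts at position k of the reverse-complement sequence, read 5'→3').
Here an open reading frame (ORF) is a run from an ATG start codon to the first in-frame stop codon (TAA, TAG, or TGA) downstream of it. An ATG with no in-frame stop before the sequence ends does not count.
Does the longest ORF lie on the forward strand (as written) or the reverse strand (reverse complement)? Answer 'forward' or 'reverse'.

reverse

Reverse complement (5'→3'): GTGGAAGTTTATATGTTGTATGACGCGATACCTATAGGATGTAGGATGCAGCCATAGACCAGATCGAGTCCAAGCCGCG
Frame +1: CGC GGC TTG GAC TCG ATC TGG TCT ATG GCT GCA TCC TAC ATC CTA TAG GTA TCG CGT CAT ACA ACA TAT AAA CTT CCA — ATG at 25, stop TAG at 46 → 24 nt.
Frame +2: GCG GCT TGG ACT CGA TCT GGT CTA TGG CTG CAT CCT ACA TCC TAT AGG TAT CGC GTC ATA CAA CAT ATA AAC TTC CAC — no ATG→stop ORF.
Frame +3: CGG CTT GGA CTC GAT CTG GTC TAT GGC TGC ATC CTA CAT CCT ATA GGT ATC GCG TCA TAC AAC ATA TAA ACT TCC — no ATG→stop ORF.
Frame -1: GTG GAA GTT TAT ATG TTG TAT GAC GCG ATA CCT ATA GGA TGT AGG ATG CAG CCA TAG ACC AGA TCG AGT CCA AGC CGC — ATG at 13, stop TAG at 55 → 45 nt; ATG at 46, stop TAG at 55 → 12 nt.
Frame -2: TGG AAG TTT ATA TGT TGT ATG ACG CGA TAC CTA TAG GAT GTA GGA TGC AGC CAT AGA CCA GAT CGA GTC CAA GCC GCG — ATG at 20, stop TAG at 35 → 18 nt.
Frame -3: GGA AGT TTA TAT GTT GTA TGA CGC GAT ACC TAT AGG ATG TAG GAT GCA GCC ATA GAC CAG ATC GAG TCC AAG CCG — ATG at 39, stop TAG at 42 → 6 nt.
Forward-strand max 24 nt; reverse-strand max 45 nt. The reverse strand has the longer ORF.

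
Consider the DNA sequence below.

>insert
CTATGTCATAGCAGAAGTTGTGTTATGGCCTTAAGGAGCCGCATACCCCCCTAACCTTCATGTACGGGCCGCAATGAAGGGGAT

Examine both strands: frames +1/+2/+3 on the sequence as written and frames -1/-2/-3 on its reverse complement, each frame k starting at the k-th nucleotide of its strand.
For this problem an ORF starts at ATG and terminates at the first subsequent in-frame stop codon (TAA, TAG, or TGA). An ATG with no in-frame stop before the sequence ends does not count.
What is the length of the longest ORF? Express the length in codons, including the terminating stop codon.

Reverse complement (5'→3'): ATCCCCTTCATTGCGGCCCGTACATGAAGGTTAGGGGGGTATGCGGCTCCTTAAGGCCATAACACAACTTCTGCTATGACATAG
Frame +1: CTA TGT CAT AGC AGA AGT TGT GTT ATG GCC TTA AGG AGC CGC ATA CCC CCC TAA CCT TCA TGT ACG GGC CGC AAT GAA GGG GAT — ATG at 25, stop TAA at 52 → 30 nt.
Frame +2: TAT GTC ATA GCA GAA GTT GTG TTA TGG CCT TAA GGA GCC GCA TAC CCC CCT AAC CTT CAT GTA CGG GCC GCA ATG AAG GGG — no ATG→stop ORF.
Frame +3: ATG TCA TAG CAG AAG TTG TGT TAT GGC CTT AAG GAG CCG CAT ACC CCC CTA ACC TTC ATG TAC GGG CCG CAA TGA AGG GGA — ATG at 3, stop TAG at 9 → 9 nt; ATG at 60, stop TGA at 75 → 18 nt.
Frame -1: ATC CCC TTC ATT GCG GCC CGT ACA TGA AGG TTA GGG GGG TAT GCG GCT CCT TAA GGC CAT AAC ACA ACT TCT GCT ATG ACA TAG — ATG at 76, stop TAG at 82 → 9 nt.
Frame -2: TCC CCT TCA TTG CGG CCC GTA CAT GAA GGT TAG GGG GGT ATG CGG CTC CTT AAG GCC ATA ACA CAA CTT CTG CTA TGA CAT — ATG at 41, stop TGA at 77 → 39 nt.
Frame -3: CCC CTT CAT TGC GGC CCG TAC ATG AAG GTT AGG GGG GTA TGC GGC TCC TTA AGG CCA TAA CAC AAC TTC TGC TAT GAC ATA — ATG at 24, stop TAA at 60 → 39 nt.
Longest: frame -2, positions 41–79, 39 nt = 13 codons = 12 aa. → 13 codons.

13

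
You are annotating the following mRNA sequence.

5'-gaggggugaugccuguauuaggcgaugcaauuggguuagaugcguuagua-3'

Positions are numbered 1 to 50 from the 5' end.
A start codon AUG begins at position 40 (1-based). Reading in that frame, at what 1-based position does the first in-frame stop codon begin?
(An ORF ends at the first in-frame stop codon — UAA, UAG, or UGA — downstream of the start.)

Codons from position 40: AUG (40–42), CGU (43–45), UAG (46–48).
UAG is a stop codon; it begins at position 46.

46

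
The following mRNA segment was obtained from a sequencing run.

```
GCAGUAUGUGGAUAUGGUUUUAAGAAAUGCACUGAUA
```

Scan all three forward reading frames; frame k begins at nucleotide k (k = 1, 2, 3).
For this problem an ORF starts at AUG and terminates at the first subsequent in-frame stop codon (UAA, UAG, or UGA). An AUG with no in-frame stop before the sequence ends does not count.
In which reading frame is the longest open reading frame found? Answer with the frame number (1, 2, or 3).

3

Frame 1: GCA GUA UGU GGA UAU GGU UUU AAG AAA UGC ACU GAU — no AUG→stop ORF.
Frame 2: CAG UAU GUG GAU AUG GUU UUA AGA AAU GCA CUG AUA — no AUG→stop ORF.
Frame 3: AGU AUG UGG AUA UGG UUU UAA GAA AUG CAC UGA — AUG at 6, stop UAA at 21 → 18 nt; AUG at 27, stop UGA at 33 → 9 nt.
Longest ORF is 18 nt in frame 3 (positions 6–23).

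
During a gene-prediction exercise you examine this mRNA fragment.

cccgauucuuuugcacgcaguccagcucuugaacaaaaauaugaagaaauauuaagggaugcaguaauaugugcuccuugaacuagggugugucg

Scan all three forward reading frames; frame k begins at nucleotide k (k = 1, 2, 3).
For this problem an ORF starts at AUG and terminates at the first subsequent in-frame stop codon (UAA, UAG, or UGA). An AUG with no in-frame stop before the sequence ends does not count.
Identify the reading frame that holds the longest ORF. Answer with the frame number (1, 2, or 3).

Frame 1: CCC GAU UCU UUU GCA CGC AGU CCA GCU CUU GAA CAA AAA UAU GAA GAA AUA UUA AGG GAU GCA GUA AUA UGU GCU CCU UGA ACU AGG GUG UGU — no AUG→stop ORF.
Frame 2: CCG AUU CUU UUG CAC GCA GUC CAG CUC UUG AAC AAA AAU AUG AAG AAA UAU UAA GGG AUG CAG UAA UAU GUG CUC CUU GAA CUA GGG UGU GUC — AUG at 41, stop UAA at 53 → 15 nt; AUG at 59, stop UAA at 65 → 9 nt.
Frame 3: CGA UUC UUU UGC ACG CAG UCC AGC UCU UGA ACA AAA AUA UGA AGA AAU AUU AAG GGA UGC AGU AAU AUG UGC UCC UUG AAC UAG GGU GUG UCG — AUG at 69, stop UAG at 84 → 18 nt.
Longest ORF is 18 nt in frame 3 (positions 69–86).

3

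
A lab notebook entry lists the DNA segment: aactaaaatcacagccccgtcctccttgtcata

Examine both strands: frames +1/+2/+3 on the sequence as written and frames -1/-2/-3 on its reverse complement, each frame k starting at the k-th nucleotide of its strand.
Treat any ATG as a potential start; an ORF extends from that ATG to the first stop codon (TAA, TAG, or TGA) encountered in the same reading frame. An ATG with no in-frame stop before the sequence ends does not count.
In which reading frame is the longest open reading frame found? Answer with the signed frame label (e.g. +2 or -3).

-2

Reverse complement (5'→3'): TATGACAAGGAGGACGGGGCTGTGATTTTAGTT
Frame +1: AAC TAA AAT CAC AGC CCC GTC CTC CTT GTC ATA — no ATG→stop ORF.
Frame +2: ACT AAA ATC ACA GCC CCG TCC TCC TTG TCA — no ATG→stop ORF.
Frame +3: CTA AAA TCA CAG CCC CGT CCT CCT TGT CAT — no ATG→stop ORF.
Frame -1: TAT GAC AAG GAG GAC GGG GCT GTG ATT TTA GTT — no ATG→stop ORF.
Frame -2: ATG ACA AGG AGG ACG GGG CTG TGA TTT TAG — ATG at 2, stop TGA at 23 → 24 nt.
Frame -3: TGA CAA GGA GGA CGG GGC TGT GAT TTT AGT — no ATG→stop ORF.
Longest ORF is 24 nt in frame -2 (positions 2–25).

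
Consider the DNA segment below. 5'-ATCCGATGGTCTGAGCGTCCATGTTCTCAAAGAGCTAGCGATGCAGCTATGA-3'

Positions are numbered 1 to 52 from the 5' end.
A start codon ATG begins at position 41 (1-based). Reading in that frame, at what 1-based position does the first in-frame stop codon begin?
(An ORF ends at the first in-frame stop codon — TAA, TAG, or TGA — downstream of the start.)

Codons from position 41: ATG (41–43), CAG (44–46), CTA (47–49), TGA (50–52).
TGA is a stop codon; it begins at position 50.

50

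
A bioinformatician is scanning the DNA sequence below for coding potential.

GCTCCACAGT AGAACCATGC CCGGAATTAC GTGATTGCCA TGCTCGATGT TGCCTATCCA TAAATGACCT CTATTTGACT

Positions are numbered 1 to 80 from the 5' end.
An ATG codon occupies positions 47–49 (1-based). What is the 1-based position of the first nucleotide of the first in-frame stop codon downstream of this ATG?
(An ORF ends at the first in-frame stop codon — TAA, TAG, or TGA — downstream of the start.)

65

Codons from position 47: ATG (47–49), TTG (50–52), CCT (53–55), ATC (56–58), CAT (59–61), AAA (62–64), TGA (65–67).
TGA is a stop codon; it begins at position 65.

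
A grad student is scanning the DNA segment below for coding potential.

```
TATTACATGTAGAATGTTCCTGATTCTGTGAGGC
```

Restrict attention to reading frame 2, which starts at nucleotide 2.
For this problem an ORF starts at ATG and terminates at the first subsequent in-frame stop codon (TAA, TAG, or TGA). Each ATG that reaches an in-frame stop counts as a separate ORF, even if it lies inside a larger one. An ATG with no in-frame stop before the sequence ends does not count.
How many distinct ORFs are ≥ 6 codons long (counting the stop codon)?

Frame 2: ATT ACA TGT AGA ATG TTC CTG ATT CTG TGA GGC — ATG at 14, stop TGA at 29 → 18 nt.
ORFs ≥ 6 codons: frame 2 14–31 (6 codons). Count = 1.

1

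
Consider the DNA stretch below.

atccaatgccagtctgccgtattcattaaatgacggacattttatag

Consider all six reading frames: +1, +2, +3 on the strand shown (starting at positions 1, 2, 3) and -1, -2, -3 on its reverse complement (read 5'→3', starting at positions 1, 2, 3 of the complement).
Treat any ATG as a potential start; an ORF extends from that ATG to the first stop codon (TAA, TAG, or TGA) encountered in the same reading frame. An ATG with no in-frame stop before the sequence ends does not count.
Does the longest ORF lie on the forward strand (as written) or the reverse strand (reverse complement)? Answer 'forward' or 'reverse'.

forward

Reverse complement (5'→3'): CTATAAAATGTCCGTCATTTAATGAATACGGCAGACTGGCATTGGAT
Frame +1: ATC CAA TGC CAG TCT GCC GTA TTC ATT AAA TGA CGG ACA TTT TAT — no ATG→stop ORF.
Frame +2: TCC AAT GCC AGT CTG CCG TAT TCA TTA AAT GAC GGA CAT TTT ATA — no ATG→stop ORF.
Frame +3: CCA ATG CCA GTC TGC CGT ATT CAT TAA ATG ACG GAC ATT TTA TAG — ATG at 6, stop TAA at 27 → 24 nt; ATG at 30, stop TAG at 45 → 18 nt.
Frame -1: CTA TAA AAT GTC CGT CAT TTA ATG AAT ACG GCA GAC TGG CAT TGG — no ATG→stop ORF.
Frame -2: TAT AAA ATG TCC GTC ATT TAA TGA ATA CGG CAG ACT GGC ATT GGA — ATG at 8, stop TAA at 20 → 15 nt.
Frame -3: ATA AAA TGT CCG TCA TTT AAT GAA TAC GGC AGA CTG GCA TTG GAT — no ATG→stop ORF.
Forward-strand max 24 nt; reverse-strand max 15 nt. The forward strand has the longer ORF.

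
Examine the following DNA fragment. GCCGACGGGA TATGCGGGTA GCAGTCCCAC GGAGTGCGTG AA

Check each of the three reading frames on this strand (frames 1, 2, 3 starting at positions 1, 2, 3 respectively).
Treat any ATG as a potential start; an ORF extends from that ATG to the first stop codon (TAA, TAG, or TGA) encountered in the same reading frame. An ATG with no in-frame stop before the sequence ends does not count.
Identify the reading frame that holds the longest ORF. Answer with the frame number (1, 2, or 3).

3

Frame 1: GCC GAC GGG ATA TGC GGG TAG CAG TCC CAC GGA GTG CGT GAA — no ATG→stop ORF.
Frame 2: CCG ACG GGA TAT GCG GGT AGC AGT CCC ACG GAG TGC GTG — no ATG→stop ORF.
Frame 3: CGA CGG GAT ATG CGG GTA GCA GTC CCA CGG AGT GCG TGA — ATG at 12, stop TGA at 39 → 30 nt.
Longest ORF is 30 nt in frame 3 (positions 12–41).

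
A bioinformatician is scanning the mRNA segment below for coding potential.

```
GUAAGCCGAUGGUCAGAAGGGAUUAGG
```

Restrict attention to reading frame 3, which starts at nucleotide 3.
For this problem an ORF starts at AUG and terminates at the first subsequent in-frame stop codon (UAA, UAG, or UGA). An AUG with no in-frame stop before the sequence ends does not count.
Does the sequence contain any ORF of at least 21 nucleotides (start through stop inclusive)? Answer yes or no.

no

Frame 3: AAG CCG AUG GUC AGA AGG GAU UAG — AUG at 9, stop UAG at 24 → 18 nt.
Largest ORF found is 18 nucleotides < 21, so no.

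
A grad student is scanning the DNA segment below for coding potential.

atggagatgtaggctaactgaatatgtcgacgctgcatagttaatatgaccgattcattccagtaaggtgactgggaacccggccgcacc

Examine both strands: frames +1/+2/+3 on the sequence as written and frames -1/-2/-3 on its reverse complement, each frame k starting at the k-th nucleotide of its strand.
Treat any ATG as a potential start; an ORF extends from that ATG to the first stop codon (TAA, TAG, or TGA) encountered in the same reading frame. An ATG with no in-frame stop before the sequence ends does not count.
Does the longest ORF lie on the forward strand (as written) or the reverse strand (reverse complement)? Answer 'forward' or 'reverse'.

forward

Reverse complement (5'→3'): GGTGCGGCCGGGTTCCCAGTCACCTTACTGGAATGAATCGGTCATATTAACTATGCAGCGTCGACATATTCAGTTAGCCTACATCTCCAT
Frame +1: ATG GAG ATG TAG GCT AAC TGA ATA TGT CGA CGC TGC ATA GTT AAT ATG ACC GAT TCA TTC CAG TAA GGT GAC TGG GAA CCC GGC CGC ACC — ATG at 1, stop TAG at 10 → 12 nt; ATG at 7, stop TAG at 10 → 6 nt; ATG at 46, stop TAA at 64 → 21 nt.
Frame +2: TGG AGA TGT AGG CTA ACT GAA TAT GTC GAC GCT GCA TAG TTA ATA TGA CCG ATT CAT TCC AGT AAG GTG ACT GGG AAC CCG GCC GCA — no ATG→stop ORF.
Frame +3: GGA GAT GTA GGC TAA CTG AAT ATG TCG ACG CTG CAT AGT TAA TAT GAC CGA TTC ATT CCA GTA AGG TGA CTG GGA ACC CGG CCG CAC — ATG at 24, stop TAA at 42 → 21 nt.
Frame -1: GGT GCG GCC GGG TTC CCA GTC ACC TTA CTG GAA TGA ATC GGT CAT ATT AAC TAT GCA GCG TCG ACA TAT TCA GTT AGC CTA CAT CTC CAT — no ATG→stop ORF.
Frame -2: GTG CGG CCG GGT TCC CAG TCA CCT TAC TGG AAT GAA TCG GTC ATA TTA ACT ATG CAG CGT CGA CAT ATT CAG TTA GCC TAC ATC TCC — no ATG→stop ORF.
Frame -3: TGC GGC CGG GTT CCC AGT CAC CTT ACT GGA ATG AAT CGG TCA TAT TAA CTA TGC AGC GTC GAC ATA TTC AGT TAG CCT ACA TCT CCA — ATG at 33, stop TAA at 48 → 18 nt.
Forward-strand max 21 nt; reverse-strand max 18 nt. The forward strand has the longer ORF.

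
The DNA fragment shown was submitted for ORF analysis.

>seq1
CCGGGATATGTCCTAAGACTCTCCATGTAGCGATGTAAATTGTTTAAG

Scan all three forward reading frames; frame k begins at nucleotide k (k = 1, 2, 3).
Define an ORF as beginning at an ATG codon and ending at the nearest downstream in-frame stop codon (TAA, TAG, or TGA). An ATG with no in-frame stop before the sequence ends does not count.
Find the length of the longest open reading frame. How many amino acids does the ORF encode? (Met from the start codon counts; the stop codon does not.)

Frame 1: CCG GGA TAT GTC CTA AGA CTC TCC ATG TAG CGA TGT AAA TTG TTT AAG — ATG at 25, stop TAG at 28 → 6 nt.
Frame 2: CGG GAT ATG TCC TAA GAC TCT CCA TGT AGC GAT GTA AAT TGT TTA — ATG at 8, stop TAA at 14 → 9 nt.
Frame 3: GGG ATA TGT CCT AAG ACT CTC CAT GTA GCG ATG TAA ATT GTT TAA — ATG at 33, stop TAA at 36 → 6 nt.
Longest: frame 2, positions 8–16, 9 nt = 3 codons = 2 aa. → 2 amino acids.

2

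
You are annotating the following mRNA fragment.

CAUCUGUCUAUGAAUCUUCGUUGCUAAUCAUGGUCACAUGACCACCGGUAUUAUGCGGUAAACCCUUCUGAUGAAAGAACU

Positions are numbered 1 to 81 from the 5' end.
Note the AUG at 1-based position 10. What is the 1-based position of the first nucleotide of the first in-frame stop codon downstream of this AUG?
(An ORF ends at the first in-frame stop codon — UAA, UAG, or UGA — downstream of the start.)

Codons from position 10: AUG (10–12), AAU (13–15), CUU (16–18), CGU (19–21), UGC (22–24), UAA (25–27).
UAA is a stop codon; it begins at position 25.

25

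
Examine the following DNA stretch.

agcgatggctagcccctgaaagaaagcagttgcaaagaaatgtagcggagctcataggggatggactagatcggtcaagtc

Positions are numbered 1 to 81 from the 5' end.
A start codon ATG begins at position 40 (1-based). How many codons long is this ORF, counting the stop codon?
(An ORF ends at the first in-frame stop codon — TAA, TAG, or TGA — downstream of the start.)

2

Codons from position 40: ATG (40–42), TAG (43–45).
TAG is the first in-frame stop; that's 2 codons including the stop.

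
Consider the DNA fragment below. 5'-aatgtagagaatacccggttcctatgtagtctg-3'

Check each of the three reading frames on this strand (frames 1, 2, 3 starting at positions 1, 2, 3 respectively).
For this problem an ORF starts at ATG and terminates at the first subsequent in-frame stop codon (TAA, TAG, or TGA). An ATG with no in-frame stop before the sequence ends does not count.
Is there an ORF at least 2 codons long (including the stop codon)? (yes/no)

Frame 1: AAT GTA GAG AAT ACC CGG TTC CTA TGT AGT CTG — no ATG→stop ORF.
Frame 2: ATG TAG AGA ATA CCC GGT TCC TAT GTA GTC — ATG at 2, stop TAG at 5 → 6 nt.
Frame 3: TGT AGA GAA TAC CCG GTT CCT ATG TAG TCT — ATG at 24, stop TAG at 27 → 6 nt.
Frame 2 has an ORF of 2 codons (positions 2–7) ≥ 2, so yes.

yes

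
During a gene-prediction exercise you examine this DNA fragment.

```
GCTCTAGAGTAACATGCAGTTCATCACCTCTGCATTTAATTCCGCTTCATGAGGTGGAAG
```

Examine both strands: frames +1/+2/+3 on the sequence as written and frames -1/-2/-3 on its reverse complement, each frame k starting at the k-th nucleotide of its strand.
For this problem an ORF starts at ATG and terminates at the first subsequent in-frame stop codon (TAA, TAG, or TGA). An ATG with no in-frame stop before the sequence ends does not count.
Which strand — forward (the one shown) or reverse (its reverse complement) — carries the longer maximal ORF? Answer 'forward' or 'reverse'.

Reverse complement (5'→3'): CTTCCACCTCATGAAGCGGAATTAAATGCAGAGGTGATGAACTGCATGTTACTCTAGAGC
Frame +1: GCT CTA GAG TAA CAT GCA GTT CAT CAC CTC TGC ATT TAA TTC CGC TTC ATG AGG TGG AAG — no ATG→stop ORF.
Frame +2: CTC TAG AGT AAC ATG CAG TTC ATC ACC TCT GCA TTT AAT TCC GCT TCA TGA GGT GGA — ATG at 14, stop TGA at 50 → 39 nt.
Frame +3: TCT AGA GTA ACA TGC AGT TCA TCA CCT CTG CAT TTA ATT CCG CTT CAT GAG GTG GAA — no ATG→stop ORF.
Frame -1: CTT CCA CCT CAT GAA GCG GAA TTA AAT GCA GAG GTG ATG AAC TGC ATG TTA CTC TAG AGC — ATG at 37, stop TAG at 55 → 21 nt; ATG at 46, stop TAG at 55 → 12 nt.
Frame -2: TTC CAC CTC ATG AAG CGG AAT TAA ATG CAG AGG TGA TGA ACT GCA TGT TAC TCT AGA — ATG at 11, stop TAA at 23 → 15 nt; ATG at 26, stop TGA at 35 → 12 nt.
Frame -3: TCC ACC TCA TGA AGC GGA ATT AAA TGC AGA GGT GAT GAA CTG CAT GTT ACT CTA GAG — no ATG→stop ORF.
Forward-strand max 39 nt; reverse-strand max 21 nt. The forward strand has the longer ORF.

forward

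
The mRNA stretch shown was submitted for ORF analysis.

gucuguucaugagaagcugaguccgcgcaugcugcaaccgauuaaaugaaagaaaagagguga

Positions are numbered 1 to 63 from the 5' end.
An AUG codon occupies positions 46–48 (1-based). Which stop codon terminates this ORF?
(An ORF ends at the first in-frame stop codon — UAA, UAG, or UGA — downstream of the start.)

UGA

Codons from position 46: AUG (46–48), AAA (49–51), GAA (52–54), AAG (55–57), AGG (58–60), UGA (61–63).
The first in-frame stop codon is UGA.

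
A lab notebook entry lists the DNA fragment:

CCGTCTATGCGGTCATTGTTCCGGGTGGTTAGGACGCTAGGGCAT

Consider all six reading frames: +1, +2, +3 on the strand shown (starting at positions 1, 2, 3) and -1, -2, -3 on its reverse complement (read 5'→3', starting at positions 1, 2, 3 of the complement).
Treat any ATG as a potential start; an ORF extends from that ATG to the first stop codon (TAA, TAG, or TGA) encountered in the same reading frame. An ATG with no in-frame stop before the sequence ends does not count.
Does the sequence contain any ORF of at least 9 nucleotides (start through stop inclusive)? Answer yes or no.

Reverse complement (5'→3'): ATGCCCTAGCGTCCTAACCACCCGGAACAATGACCGCATAGACGG
Frame +1: CCG TCT ATG CGG TCA TTG TTC CGG GTG GTT AGG ACG CTA GGG CAT — no ATG→stop ORF.
Frame +2: CGT CTA TGC GGT CAT TGT TCC GGG TGG TTA GGA CGC TAG GGC — no ATG→stop ORF.
Frame +3: GTC TAT GCG GTC ATT GTT CCG GGT GGT TAG GAC GCT AGG GCA — no ATG→stop ORF.
Frame -1: ATG CCC TAG CGT CCT AAC CAC CCG GAA CAA TGA CCG CAT AGA CGG — ATG at 1, stop TAG at 7 → 9 nt.
Frame -2: TGC CCT AGC GTC CTA ACC ACC CGG AAC AAT GAC CGC ATA GAC — no ATG→stop ORF.
Frame -3: GCC CTA GCG TCC TAA CCA CCC GGA ACA ATG ACC GCA TAG ACG — ATG at 30, stop TAG at 39 → 12 nt.
Frame -1 has an ORF of 9 nucleotides (positions 1–9) ≥ 9, so yes.

yes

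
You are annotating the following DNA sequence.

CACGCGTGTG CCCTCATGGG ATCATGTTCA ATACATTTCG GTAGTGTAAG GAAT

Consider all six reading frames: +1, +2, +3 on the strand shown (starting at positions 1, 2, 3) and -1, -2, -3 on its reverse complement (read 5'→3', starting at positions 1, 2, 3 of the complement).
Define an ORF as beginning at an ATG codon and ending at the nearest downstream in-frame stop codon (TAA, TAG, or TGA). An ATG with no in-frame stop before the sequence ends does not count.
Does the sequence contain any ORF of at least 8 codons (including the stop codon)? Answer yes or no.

Reverse complement (5'→3'): ATTCCTTACACTACCGAAATGTATTGAACATGATCCCATGAGGGCACACGCGTG
Frame +1: CAC GCG TGT GCC CTC ATG GGA TCA TGT TCA ATA CAT TTC GGT AGT GTA AGG AAT — no ATG→stop ORF.
Frame +2: ACG CGT GTG CCC TCA TGG GAT CAT GTT CAA TAC ATT TCG GTA GTG TAA GGA — no ATG→stop ORF.
Frame +3: CGC GTG TGC CCT CAT GGG ATC ATG TTC AAT ACA TTT CGG TAG TGT AAG GAA — ATG at 24, stop TAG at 42 → 21 nt.
Frame -1: ATT CCT TAC ACT ACC GAA ATG TAT TGA ACA TGA TCC CAT GAG GGC ACA CGC GTG — ATG at 19, stop TGA at 25 → 9 nt.
Frame -2: TTC CTT ACA CTA CCG AAA TGT ATT GAA CAT GAT CCC ATG AGG GCA CAC GCG — no ATG→stop ORF.
Frame -3: TCC TTA CAC TAC CGA AAT GTA TTG AAC ATG ATC CCA TGA GGG CAC ACG CGT — ATG at 30, stop TGA at 39 → 12 nt.
Largest ORF found is 7 codons < 8, so no.

no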